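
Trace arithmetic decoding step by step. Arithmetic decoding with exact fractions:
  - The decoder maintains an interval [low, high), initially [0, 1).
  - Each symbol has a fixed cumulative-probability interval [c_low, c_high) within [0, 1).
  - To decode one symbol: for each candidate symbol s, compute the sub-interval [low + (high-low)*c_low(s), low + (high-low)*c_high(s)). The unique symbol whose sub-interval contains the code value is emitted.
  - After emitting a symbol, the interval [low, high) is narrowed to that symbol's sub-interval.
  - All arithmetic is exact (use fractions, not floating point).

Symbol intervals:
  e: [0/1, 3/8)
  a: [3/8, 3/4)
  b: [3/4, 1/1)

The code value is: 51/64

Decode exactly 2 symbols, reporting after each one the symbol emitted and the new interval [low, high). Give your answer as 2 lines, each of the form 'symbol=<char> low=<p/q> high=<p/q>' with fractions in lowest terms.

Step 1: interval [0/1, 1/1), width = 1/1 - 0/1 = 1/1
  'e': [0/1 + 1/1*0/1, 0/1 + 1/1*3/8) = [0/1, 3/8)
  'a': [0/1 + 1/1*3/8, 0/1 + 1/1*3/4) = [3/8, 3/4)
  'b': [0/1 + 1/1*3/4, 0/1 + 1/1*1/1) = [3/4, 1/1) <- contains code 51/64
  emit 'b', narrow to [3/4, 1/1)
Step 2: interval [3/4, 1/1), width = 1/1 - 3/4 = 1/4
  'e': [3/4 + 1/4*0/1, 3/4 + 1/4*3/8) = [3/4, 27/32) <- contains code 51/64
  'a': [3/4 + 1/4*3/8, 3/4 + 1/4*3/4) = [27/32, 15/16)
  'b': [3/4 + 1/4*3/4, 3/4 + 1/4*1/1) = [15/16, 1/1)
  emit 'e', narrow to [3/4, 27/32)

Answer: symbol=b low=3/4 high=1/1
symbol=e low=3/4 high=27/32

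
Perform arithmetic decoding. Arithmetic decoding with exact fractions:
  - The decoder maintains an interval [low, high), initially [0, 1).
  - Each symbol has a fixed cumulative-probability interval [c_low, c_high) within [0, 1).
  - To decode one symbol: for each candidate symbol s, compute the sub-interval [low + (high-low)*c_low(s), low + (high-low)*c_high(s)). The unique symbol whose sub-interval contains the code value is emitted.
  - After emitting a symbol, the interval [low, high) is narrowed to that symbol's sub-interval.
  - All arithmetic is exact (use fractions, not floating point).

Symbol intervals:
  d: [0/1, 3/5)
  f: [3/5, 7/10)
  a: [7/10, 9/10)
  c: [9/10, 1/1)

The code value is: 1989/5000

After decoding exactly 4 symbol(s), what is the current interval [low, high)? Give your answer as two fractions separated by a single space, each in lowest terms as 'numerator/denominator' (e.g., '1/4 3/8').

Answer: 99/250 999/2500

Derivation:
Step 1: interval [0/1, 1/1), width = 1/1 - 0/1 = 1/1
  'd': [0/1 + 1/1*0/1, 0/1 + 1/1*3/5) = [0/1, 3/5) <- contains code 1989/5000
  'f': [0/1 + 1/1*3/5, 0/1 + 1/1*7/10) = [3/5, 7/10)
  'a': [0/1 + 1/1*7/10, 0/1 + 1/1*9/10) = [7/10, 9/10)
  'c': [0/1 + 1/1*9/10, 0/1 + 1/1*1/1) = [9/10, 1/1)
  emit 'd', narrow to [0/1, 3/5)
Step 2: interval [0/1, 3/5), width = 3/5 - 0/1 = 3/5
  'd': [0/1 + 3/5*0/1, 0/1 + 3/5*3/5) = [0/1, 9/25)
  'f': [0/1 + 3/5*3/5, 0/1 + 3/5*7/10) = [9/25, 21/50) <- contains code 1989/5000
  'a': [0/1 + 3/5*7/10, 0/1 + 3/5*9/10) = [21/50, 27/50)
  'c': [0/1 + 3/5*9/10, 0/1 + 3/5*1/1) = [27/50, 3/5)
  emit 'f', narrow to [9/25, 21/50)
Step 3: interval [9/25, 21/50), width = 21/50 - 9/25 = 3/50
  'd': [9/25 + 3/50*0/1, 9/25 + 3/50*3/5) = [9/25, 99/250)
  'f': [9/25 + 3/50*3/5, 9/25 + 3/50*7/10) = [99/250, 201/500) <- contains code 1989/5000
  'a': [9/25 + 3/50*7/10, 9/25 + 3/50*9/10) = [201/500, 207/500)
  'c': [9/25 + 3/50*9/10, 9/25 + 3/50*1/1) = [207/500, 21/50)
  emit 'f', narrow to [99/250, 201/500)
Step 4: interval [99/250, 201/500), width = 201/500 - 99/250 = 3/500
  'd': [99/250 + 3/500*0/1, 99/250 + 3/500*3/5) = [99/250, 999/2500) <- contains code 1989/5000
  'f': [99/250 + 3/500*3/5, 99/250 + 3/500*7/10) = [999/2500, 2001/5000)
  'a': [99/250 + 3/500*7/10, 99/250 + 3/500*9/10) = [2001/5000, 2007/5000)
  'c': [99/250 + 3/500*9/10, 99/250 + 3/500*1/1) = [2007/5000, 201/500)
  emit 'd', narrow to [99/250, 999/2500)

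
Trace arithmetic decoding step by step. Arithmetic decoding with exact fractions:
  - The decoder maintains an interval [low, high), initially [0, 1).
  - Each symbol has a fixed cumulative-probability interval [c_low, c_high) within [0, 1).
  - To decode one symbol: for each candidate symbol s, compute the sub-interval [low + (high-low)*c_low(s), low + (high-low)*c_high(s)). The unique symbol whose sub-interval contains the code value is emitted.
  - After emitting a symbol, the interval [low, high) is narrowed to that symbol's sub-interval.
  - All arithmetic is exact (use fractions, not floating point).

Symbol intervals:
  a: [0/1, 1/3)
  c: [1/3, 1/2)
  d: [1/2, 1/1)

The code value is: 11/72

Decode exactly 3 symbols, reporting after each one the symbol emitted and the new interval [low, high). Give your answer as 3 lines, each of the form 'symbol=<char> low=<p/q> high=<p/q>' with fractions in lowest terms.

Answer: symbol=a low=0/1 high=1/3
symbol=c low=1/9 high=1/6
symbol=d low=5/36 high=1/6

Derivation:
Step 1: interval [0/1, 1/1), width = 1/1 - 0/1 = 1/1
  'a': [0/1 + 1/1*0/1, 0/1 + 1/1*1/3) = [0/1, 1/3) <- contains code 11/72
  'c': [0/1 + 1/1*1/3, 0/1 + 1/1*1/2) = [1/3, 1/2)
  'd': [0/1 + 1/1*1/2, 0/1 + 1/1*1/1) = [1/2, 1/1)
  emit 'a', narrow to [0/1, 1/3)
Step 2: interval [0/1, 1/3), width = 1/3 - 0/1 = 1/3
  'a': [0/1 + 1/3*0/1, 0/1 + 1/3*1/3) = [0/1, 1/9)
  'c': [0/1 + 1/3*1/3, 0/1 + 1/3*1/2) = [1/9, 1/6) <- contains code 11/72
  'd': [0/1 + 1/3*1/2, 0/1 + 1/3*1/1) = [1/6, 1/3)
  emit 'c', narrow to [1/9, 1/6)
Step 3: interval [1/9, 1/6), width = 1/6 - 1/9 = 1/18
  'a': [1/9 + 1/18*0/1, 1/9 + 1/18*1/3) = [1/9, 7/54)
  'c': [1/9 + 1/18*1/3, 1/9 + 1/18*1/2) = [7/54, 5/36)
  'd': [1/9 + 1/18*1/2, 1/9 + 1/18*1/1) = [5/36, 1/6) <- contains code 11/72
  emit 'd', narrow to [5/36, 1/6)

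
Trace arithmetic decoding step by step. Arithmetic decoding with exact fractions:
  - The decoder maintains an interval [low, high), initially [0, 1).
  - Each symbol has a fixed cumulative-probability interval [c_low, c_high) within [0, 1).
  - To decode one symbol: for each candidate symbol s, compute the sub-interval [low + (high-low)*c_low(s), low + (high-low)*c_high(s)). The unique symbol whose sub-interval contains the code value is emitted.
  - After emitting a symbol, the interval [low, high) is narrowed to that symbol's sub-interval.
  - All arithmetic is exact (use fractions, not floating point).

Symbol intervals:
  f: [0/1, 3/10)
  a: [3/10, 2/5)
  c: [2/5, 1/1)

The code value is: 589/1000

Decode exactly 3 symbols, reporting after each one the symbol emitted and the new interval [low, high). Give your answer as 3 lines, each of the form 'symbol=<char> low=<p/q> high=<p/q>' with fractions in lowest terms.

Step 1: interval [0/1, 1/1), width = 1/1 - 0/1 = 1/1
  'f': [0/1 + 1/1*0/1, 0/1 + 1/1*3/10) = [0/1, 3/10)
  'a': [0/1 + 1/1*3/10, 0/1 + 1/1*2/5) = [3/10, 2/5)
  'c': [0/1 + 1/1*2/5, 0/1 + 1/1*1/1) = [2/5, 1/1) <- contains code 589/1000
  emit 'c', narrow to [2/5, 1/1)
Step 2: interval [2/5, 1/1), width = 1/1 - 2/5 = 3/5
  'f': [2/5 + 3/5*0/1, 2/5 + 3/5*3/10) = [2/5, 29/50)
  'a': [2/5 + 3/5*3/10, 2/5 + 3/5*2/5) = [29/50, 16/25) <- contains code 589/1000
  'c': [2/5 + 3/5*2/5, 2/5 + 3/5*1/1) = [16/25, 1/1)
  emit 'a', narrow to [29/50, 16/25)
Step 3: interval [29/50, 16/25), width = 16/25 - 29/50 = 3/50
  'f': [29/50 + 3/50*0/1, 29/50 + 3/50*3/10) = [29/50, 299/500) <- contains code 589/1000
  'a': [29/50 + 3/50*3/10, 29/50 + 3/50*2/5) = [299/500, 151/250)
  'c': [29/50 + 3/50*2/5, 29/50 + 3/50*1/1) = [151/250, 16/25)
  emit 'f', narrow to [29/50, 299/500)

Answer: symbol=c low=2/5 high=1/1
symbol=a low=29/50 high=16/25
symbol=f low=29/50 high=299/500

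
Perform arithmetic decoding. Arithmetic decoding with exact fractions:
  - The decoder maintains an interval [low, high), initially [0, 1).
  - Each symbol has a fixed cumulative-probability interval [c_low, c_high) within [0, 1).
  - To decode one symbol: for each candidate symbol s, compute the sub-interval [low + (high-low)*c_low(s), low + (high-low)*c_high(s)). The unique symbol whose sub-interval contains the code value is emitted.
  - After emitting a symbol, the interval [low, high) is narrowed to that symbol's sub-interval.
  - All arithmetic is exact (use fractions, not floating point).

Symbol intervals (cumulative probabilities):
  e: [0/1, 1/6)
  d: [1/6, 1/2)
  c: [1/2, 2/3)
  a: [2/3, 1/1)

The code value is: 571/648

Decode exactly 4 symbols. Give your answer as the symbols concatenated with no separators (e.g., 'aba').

Answer: acac

Derivation:
Step 1: interval [0/1, 1/1), width = 1/1 - 0/1 = 1/1
  'e': [0/1 + 1/1*0/1, 0/1 + 1/1*1/6) = [0/1, 1/6)
  'd': [0/1 + 1/1*1/6, 0/1 + 1/1*1/2) = [1/6, 1/2)
  'c': [0/1 + 1/1*1/2, 0/1 + 1/1*2/3) = [1/2, 2/3)
  'a': [0/1 + 1/1*2/3, 0/1 + 1/1*1/1) = [2/3, 1/1) <- contains code 571/648
  emit 'a', narrow to [2/3, 1/1)
Step 2: interval [2/3, 1/1), width = 1/1 - 2/3 = 1/3
  'e': [2/3 + 1/3*0/1, 2/3 + 1/3*1/6) = [2/3, 13/18)
  'd': [2/3 + 1/3*1/6, 2/3 + 1/3*1/2) = [13/18, 5/6)
  'c': [2/3 + 1/3*1/2, 2/3 + 1/3*2/3) = [5/6, 8/9) <- contains code 571/648
  'a': [2/3 + 1/3*2/3, 2/3 + 1/3*1/1) = [8/9, 1/1)
  emit 'c', narrow to [5/6, 8/9)
Step 3: interval [5/6, 8/9), width = 8/9 - 5/6 = 1/18
  'e': [5/6 + 1/18*0/1, 5/6 + 1/18*1/6) = [5/6, 91/108)
  'd': [5/6 + 1/18*1/6, 5/6 + 1/18*1/2) = [91/108, 31/36)
  'c': [5/6 + 1/18*1/2, 5/6 + 1/18*2/3) = [31/36, 47/54)
  'a': [5/6 + 1/18*2/3, 5/6 + 1/18*1/1) = [47/54, 8/9) <- contains code 571/648
  emit 'a', narrow to [47/54, 8/9)
Step 4: interval [47/54, 8/9), width = 8/9 - 47/54 = 1/54
  'e': [47/54 + 1/54*0/1, 47/54 + 1/54*1/6) = [47/54, 283/324)
  'd': [47/54 + 1/54*1/6, 47/54 + 1/54*1/2) = [283/324, 95/108)
  'c': [47/54 + 1/54*1/2, 47/54 + 1/54*2/3) = [95/108, 143/162) <- contains code 571/648
  'a': [47/54 + 1/54*2/3, 47/54 + 1/54*1/1) = [143/162, 8/9)
  emit 'c', narrow to [95/108, 143/162)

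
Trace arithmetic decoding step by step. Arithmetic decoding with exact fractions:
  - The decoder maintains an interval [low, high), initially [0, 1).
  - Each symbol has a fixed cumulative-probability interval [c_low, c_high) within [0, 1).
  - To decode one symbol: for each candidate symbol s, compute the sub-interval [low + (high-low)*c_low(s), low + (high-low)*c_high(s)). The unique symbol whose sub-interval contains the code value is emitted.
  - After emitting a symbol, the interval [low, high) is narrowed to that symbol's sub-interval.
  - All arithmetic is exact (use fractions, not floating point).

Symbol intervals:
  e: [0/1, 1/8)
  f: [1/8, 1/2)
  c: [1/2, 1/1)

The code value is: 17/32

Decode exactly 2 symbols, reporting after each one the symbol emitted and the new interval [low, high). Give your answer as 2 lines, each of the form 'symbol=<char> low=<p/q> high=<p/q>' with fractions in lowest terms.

Answer: symbol=c low=1/2 high=1/1
symbol=e low=1/2 high=9/16

Derivation:
Step 1: interval [0/1, 1/1), width = 1/1 - 0/1 = 1/1
  'e': [0/1 + 1/1*0/1, 0/1 + 1/1*1/8) = [0/1, 1/8)
  'f': [0/1 + 1/1*1/8, 0/1 + 1/1*1/2) = [1/8, 1/2)
  'c': [0/1 + 1/1*1/2, 0/1 + 1/1*1/1) = [1/2, 1/1) <- contains code 17/32
  emit 'c', narrow to [1/2, 1/1)
Step 2: interval [1/2, 1/1), width = 1/1 - 1/2 = 1/2
  'e': [1/2 + 1/2*0/1, 1/2 + 1/2*1/8) = [1/2, 9/16) <- contains code 17/32
  'f': [1/2 + 1/2*1/8, 1/2 + 1/2*1/2) = [9/16, 3/4)
  'c': [1/2 + 1/2*1/2, 1/2 + 1/2*1/1) = [3/4, 1/1)
  emit 'e', narrow to [1/2, 9/16)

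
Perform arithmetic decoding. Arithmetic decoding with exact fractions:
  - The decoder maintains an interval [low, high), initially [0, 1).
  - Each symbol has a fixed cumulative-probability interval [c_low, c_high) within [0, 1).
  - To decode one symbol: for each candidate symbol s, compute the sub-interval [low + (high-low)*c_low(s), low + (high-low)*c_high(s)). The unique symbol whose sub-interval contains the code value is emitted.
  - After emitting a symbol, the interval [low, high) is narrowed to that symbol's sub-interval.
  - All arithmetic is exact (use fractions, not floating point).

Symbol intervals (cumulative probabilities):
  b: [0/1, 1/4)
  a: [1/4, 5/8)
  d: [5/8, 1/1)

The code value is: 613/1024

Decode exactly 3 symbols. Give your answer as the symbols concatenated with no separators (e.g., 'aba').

Answer: add

Derivation:
Step 1: interval [0/1, 1/1), width = 1/1 - 0/1 = 1/1
  'b': [0/1 + 1/1*0/1, 0/1 + 1/1*1/4) = [0/1, 1/4)
  'a': [0/1 + 1/1*1/4, 0/1 + 1/1*5/8) = [1/4, 5/8) <- contains code 613/1024
  'd': [0/1 + 1/1*5/8, 0/1 + 1/1*1/1) = [5/8, 1/1)
  emit 'a', narrow to [1/4, 5/8)
Step 2: interval [1/4, 5/8), width = 5/8 - 1/4 = 3/8
  'b': [1/4 + 3/8*0/1, 1/4 + 3/8*1/4) = [1/4, 11/32)
  'a': [1/4 + 3/8*1/4, 1/4 + 3/8*5/8) = [11/32, 31/64)
  'd': [1/4 + 3/8*5/8, 1/4 + 3/8*1/1) = [31/64, 5/8) <- contains code 613/1024
  emit 'd', narrow to [31/64, 5/8)
Step 3: interval [31/64, 5/8), width = 5/8 - 31/64 = 9/64
  'b': [31/64 + 9/64*0/1, 31/64 + 9/64*1/4) = [31/64, 133/256)
  'a': [31/64 + 9/64*1/4, 31/64 + 9/64*5/8) = [133/256, 293/512)
  'd': [31/64 + 9/64*5/8, 31/64 + 9/64*1/1) = [293/512, 5/8) <- contains code 613/1024
  emit 'd', narrow to [293/512, 5/8)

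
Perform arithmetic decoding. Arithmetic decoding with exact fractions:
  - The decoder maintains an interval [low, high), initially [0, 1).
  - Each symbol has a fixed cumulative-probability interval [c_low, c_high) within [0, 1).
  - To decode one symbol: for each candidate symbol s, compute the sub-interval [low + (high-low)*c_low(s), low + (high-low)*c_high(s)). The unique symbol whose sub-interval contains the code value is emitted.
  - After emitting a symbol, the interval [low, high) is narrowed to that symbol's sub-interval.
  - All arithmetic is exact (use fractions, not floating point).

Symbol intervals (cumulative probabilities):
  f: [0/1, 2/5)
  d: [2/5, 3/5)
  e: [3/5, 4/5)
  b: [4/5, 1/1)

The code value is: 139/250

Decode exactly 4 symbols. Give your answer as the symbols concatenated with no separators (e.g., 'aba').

Answer: debd

Derivation:
Step 1: interval [0/1, 1/1), width = 1/1 - 0/1 = 1/1
  'f': [0/1 + 1/1*0/1, 0/1 + 1/1*2/5) = [0/1, 2/5)
  'd': [0/1 + 1/1*2/5, 0/1 + 1/1*3/5) = [2/5, 3/5) <- contains code 139/250
  'e': [0/1 + 1/1*3/5, 0/1 + 1/1*4/5) = [3/5, 4/5)
  'b': [0/1 + 1/1*4/5, 0/1 + 1/1*1/1) = [4/5, 1/1)
  emit 'd', narrow to [2/5, 3/5)
Step 2: interval [2/5, 3/5), width = 3/5 - 2/5 = 1/5
  'f': [2/5 + 1/5*0/1, 2/5 + 1/5*2/5) = [2/5, 12/25)
  'd': [2/5 + 1/5*2/5, 2/5 + 1/5*3/5) = [12/25, 13/25)
  'e': [2/5 + 1/5*3/5, 2/5 + 1/5*4/5) = [13/25, 14/25) <- contains code 139/250
  'b': [2/5 + 1/5*4/5, 2/5 + 1/5*1/1) = [14/25, 3/5)
  emit 'e', narrow to [13/25, 14/25)
Step 3: interval [13/25, 14/25), width = 14/25 - 13/25 = 1/25
  'f': [13/25 + 1/25*0/1, 13/25 + 1/25*2/5) = [13/25, 67/125)
  'd': [13/25 + 1/25*2/5, 13/25 + 1/25*3/5) = [67/125, 68/125)
  'e': [13/25 + 1/25*3/5, 13/25 + 1/25*4/5) = [68/125, 69/125)
  'b': [13/25 + 1/25*4/5, 13/25 + 1/25*1/1) = [69/125, 14/25) <- contains code 139/250
  emit 'b', narrow to [69/125, 14/25)
Step 4: interval [69/125, 14/25), width = 14/25 - 69/125 = 1/125
  'f': [69/125 + 1/125*0/1, 69/125 + 1/125*2/5) = [69/125, 347/625)
  'd': [69/125 + 1/125*2/5, 69/125 + 1/125*3/5) = [347/625, 348/625) <- contains code 139/250
  'e': [69/125 + 1/125*3/5, 69/125 + 1/125*4/5) = [348/625, 349/625)
  'b': [69/125 + 1/125*4/5, 69/125 + 1/125*1/1) = [349/625, 14/25)
  emit 'd', narrow to [347/625, 348/625)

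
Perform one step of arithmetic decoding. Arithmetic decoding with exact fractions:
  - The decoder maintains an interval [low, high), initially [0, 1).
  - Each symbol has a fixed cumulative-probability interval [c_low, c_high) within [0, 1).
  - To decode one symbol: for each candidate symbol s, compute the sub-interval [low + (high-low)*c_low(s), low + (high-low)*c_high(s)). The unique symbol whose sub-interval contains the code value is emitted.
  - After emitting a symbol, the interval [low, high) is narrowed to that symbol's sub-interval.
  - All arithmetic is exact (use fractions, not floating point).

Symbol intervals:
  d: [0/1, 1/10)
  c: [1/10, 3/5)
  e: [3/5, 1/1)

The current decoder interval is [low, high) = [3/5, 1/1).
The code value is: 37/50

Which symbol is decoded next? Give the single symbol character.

Answer: c

Derivation:
Interval width = high − low = 1/1 − 3/5 = 2/5
Scaled code = (code − low) / width = (37/50 − 3/5) / 2/5 = 7/20
  d: [0/1, 1/10) 
  c: [1/10, 3/5) ← scaled code falls here ✓
  e: [3/5, 1/1) 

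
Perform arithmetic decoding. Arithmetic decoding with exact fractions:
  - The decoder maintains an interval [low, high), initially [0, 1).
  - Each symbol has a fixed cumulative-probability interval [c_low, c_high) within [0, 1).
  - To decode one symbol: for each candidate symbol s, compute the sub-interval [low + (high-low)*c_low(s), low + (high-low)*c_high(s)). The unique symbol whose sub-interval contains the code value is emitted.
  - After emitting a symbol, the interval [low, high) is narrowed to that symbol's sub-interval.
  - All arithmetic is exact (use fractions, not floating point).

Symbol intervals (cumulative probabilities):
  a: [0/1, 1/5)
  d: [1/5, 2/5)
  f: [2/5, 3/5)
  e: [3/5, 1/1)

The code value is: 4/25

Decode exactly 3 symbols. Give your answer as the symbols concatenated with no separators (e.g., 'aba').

Answer: aef

Derivation:
Step 1: interval [0/1, 1/1), width = 1/1 - 0/1 = 1/1
  'a': [0/1 + 1/1*0/1, 0/1 + 1/1*1/5) = [0/1, 1/5) <- contains code 4/25
  'd': [0/1 + 1/1*1/5, 0/1 + 1/1*2/5) = [1/5, 2/5)
  'f': [0/1 + 1/1*2/5, 0/1 + 1/1*3/5) = [2/5, 3/5)
  'e': [0/1 + 1/1*3/5, 0/1 + 1/1*1/1) = [3/5, 1/1)
  emit 'a', narrow to [0/1, 1/5)
Step 2: interval [0/1, 1/5), width = 1/5 - 0/1 = 1/5
  'a': [0/1 + 1/5*0/1, 0/1 + 1/5*1/5) = [0/1, 1/25)
  'd': [0/1 + 1/5*1/5, 0/1 + 1/5*2/5) = [1/25, 2/25)
  'f': [0/1 + 1/5*2/5, 0/1 + 1/5*3/5) = [2/25, 3/25)
  'e': [0/1 + 1/5*3/5, 0/1 + 1/5*1/1) = [3/25, 1/5) <- contains code 4/25
  emit 'e', narrow to [3/25, 1/5)
Step 3: interval [3/25, 1/5), width = 1/5 - 3/25 = 2/25
  'a': [3/25 + 2/25*0/1, 3/25 + 2/25*1/5) = [3/25, 17/125)
  'd': [3/25 + 2/25*1/5, 3/25 + 2/25*2/5) = [17/125, 19/125)
  'f': [3/25 + 2/25*2/5, 3/25 + 2/25*3/5) = [19/125, 21/125) <- contains code 4/25
  'e': [3/25 + 2/25*3/5, 3/25 + 2/25*1/1) = [21/125, 1/5)
  emit 'f', narrow to [19/125, 21/125)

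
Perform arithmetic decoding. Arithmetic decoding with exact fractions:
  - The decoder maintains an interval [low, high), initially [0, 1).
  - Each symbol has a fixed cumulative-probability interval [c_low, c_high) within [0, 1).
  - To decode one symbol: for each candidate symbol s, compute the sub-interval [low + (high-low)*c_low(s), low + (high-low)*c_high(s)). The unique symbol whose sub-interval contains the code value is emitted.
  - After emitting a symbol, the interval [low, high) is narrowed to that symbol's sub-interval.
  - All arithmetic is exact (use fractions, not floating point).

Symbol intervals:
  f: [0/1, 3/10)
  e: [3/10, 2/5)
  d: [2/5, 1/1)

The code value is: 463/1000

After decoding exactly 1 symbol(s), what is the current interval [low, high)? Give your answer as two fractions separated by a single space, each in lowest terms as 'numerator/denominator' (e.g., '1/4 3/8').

Answer: 2/5 1/1

Derivation:
Step 1: interval [0/1, 1/1), width = 1/1 - 0/1 = 1/1
  'f': [0/1 + 1/1*0/1, 0/1 + 1/1*3/10) = [0/1, 3/10)
  'e': [0/1 + 1/1*3/10, 0/1 + 1/1*2/5) = [3/10, 2/5)
  'd': [0/1 + 1/1*2/5, 0/1 + 1/1*1/1) = [2/5, 1/1) <- contains code 463/1000
  emit 'd', narrow to [2/5, 1/1)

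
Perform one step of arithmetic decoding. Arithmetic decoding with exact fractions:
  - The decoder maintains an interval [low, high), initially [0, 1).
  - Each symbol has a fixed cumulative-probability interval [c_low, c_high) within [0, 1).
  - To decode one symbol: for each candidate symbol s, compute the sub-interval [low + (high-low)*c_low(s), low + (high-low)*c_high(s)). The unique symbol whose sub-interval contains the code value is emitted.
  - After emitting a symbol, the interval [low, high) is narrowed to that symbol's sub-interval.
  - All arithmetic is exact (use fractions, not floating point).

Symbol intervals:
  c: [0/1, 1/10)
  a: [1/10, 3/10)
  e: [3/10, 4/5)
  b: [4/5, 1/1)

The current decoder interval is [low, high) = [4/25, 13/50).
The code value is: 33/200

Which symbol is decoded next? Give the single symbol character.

Interval width = high − low = 13/50 − 4/25 = 1/10
Scaled code = (code − low) / width = (33/200 − 4/25) / 1/10 = 1/20
  c: [0/1, 1/10) ← scaled code falls here ✓
  a: [1/10, 3/10) 
  e: [3/10, 4/5) 
  b: [4/5, 1/1) 

Answer: c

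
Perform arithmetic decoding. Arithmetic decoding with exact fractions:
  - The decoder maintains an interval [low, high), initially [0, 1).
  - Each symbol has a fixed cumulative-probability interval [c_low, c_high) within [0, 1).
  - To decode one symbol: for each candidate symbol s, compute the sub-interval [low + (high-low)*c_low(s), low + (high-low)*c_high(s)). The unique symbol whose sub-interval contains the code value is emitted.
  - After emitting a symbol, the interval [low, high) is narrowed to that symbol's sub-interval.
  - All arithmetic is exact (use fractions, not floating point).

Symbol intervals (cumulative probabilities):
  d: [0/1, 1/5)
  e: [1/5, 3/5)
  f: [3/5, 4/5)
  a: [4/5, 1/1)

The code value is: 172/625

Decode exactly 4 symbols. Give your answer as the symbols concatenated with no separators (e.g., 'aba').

Step 1: interval [0/1, 1/1), width = 1/1 - 0/1 = 1/1
  'd': [0/1 + 1/1*0/1, 0/1 + 1/1*1/5) = [0/1, 1/5)
  'e': [0/1 + 1/1*1/5, 0/1 + 1/1*3/5) = [1/5, 3/5) <- contains code 172/625
  'f': [0/1 + 1/1*3/5, 0/1 + 1/1*4/5) = [3/5, 4/5)
  'a': [0/1 + 1/1*4/5, 0/1 + 1/1*1/1) = [4/5, 1/1)
  emit 'e', narrow to [1/5, 3/5)
Step 2: interval [1/5, 3/5), width = 3/5 - 1/5 = 2/5
  'd': [1/5 + 2/5*0/1, 1/5 + 2/5*1/5) = [1/5, 7/25) <- contains code 172/625
  'e': [1/5 + 2/5*1/5, 1/5 + 2/5*3/5) = [7/25, 11/25)
  'f': [1/5 + 2/5*3/5, 1/5 + 2/5*4/5) = [11/25, 13/25)
  'a': [1/5 + 2/5*4/5, 1/5 + 2/5*1/1) = [13/25, 3/5)
  emit 'd', narrow to [1/5, 7/25)
Step 3: interval [1/5, 7/25), width = 7/25 - 1/5 = 2/25
  'd': [1/5 + 2/25*0/1, 1/5 + 2/25*1/5) = [1/5, 27/125)
  'e': [1/5 + 2/25*1/5, 1/5 + 2/25*3/5) = [27/125, 31/125)
  'f': [1/5 + 2/25*3/5, 1/5 + 2/25*4/5) = [31/125, 33/125)
  'a': [1/5 + 2/25*4/5, 1/5 + 2/25*1/1) = [33/125, 7/25) <- contains code 172/625
  emit 'a', narrow to [33/125, 7/25)
Step 4: interval [33/125, 7/25), width = 7/25 - 33/125 = 2/125
  'd': [33/125 + 2/125*0/1, 33/125 + 2/125*1/5) = [33/125, 167/625)
  'e': [33/125 + 2/125*1/5, 33/125 + 2/125*3/5) = [167/625, 171/625)
  'f': [33/125 + 2/125*3/5, 33/125 + 2/125*4/5) = [171/625, 173/625) <- contains code 172/625
  'a': [33/125 + 2/125*4/5, 33/125 + 2/125*1/1) = [173/625, 7/25)
  emit 'f', narrow to [171/625, 173/625)

Answer: edaf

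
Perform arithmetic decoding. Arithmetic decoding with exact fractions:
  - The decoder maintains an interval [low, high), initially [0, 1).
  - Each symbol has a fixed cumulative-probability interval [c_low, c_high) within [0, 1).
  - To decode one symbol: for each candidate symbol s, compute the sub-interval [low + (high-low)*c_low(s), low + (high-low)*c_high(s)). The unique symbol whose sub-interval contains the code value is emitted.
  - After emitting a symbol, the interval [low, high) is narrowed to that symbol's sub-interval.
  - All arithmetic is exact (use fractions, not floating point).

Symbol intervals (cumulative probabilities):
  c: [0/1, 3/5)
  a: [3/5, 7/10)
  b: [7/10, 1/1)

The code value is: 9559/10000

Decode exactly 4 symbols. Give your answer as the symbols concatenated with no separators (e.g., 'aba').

Answer: bbcb

Derivation:
Step 1: interval [0/1, 1/1), width = 1/1 - 0/1 = 1/1
  'c': [0/1 + 1/1*0/1, 0/1 + 1/1*3/5) = [0/1, 3/5)
  'a': [0/1 + 1/1*3/5, 0/1 + 1/1*7/10) = [3/5, 7/10)
  'b': [0/1 + 1/1*7/10, 0/1 + 1/1*1/1) = [7/10, 1/1) <- contains code 9559/10000
  emit 'b', narrow to [7/10, 1/1)
Step 2: interval [7/10, 1/1), width = 1/1 - 7/10 = 3/10
  'c': [7/10 + 3/10*0/1, 7/10 + 3/10*3/5) = [7/10, 22/25)
  'a': [7/10 + 3/10*3/5, 7/10 + 3/10*7/10) = [22/25, 91/100)
  'b': [7/10 + 3/10*7/10, 7/10 + 3/10*1/1) = [91/100, 1/1) <- contains code 9559/10000
  emit 'b', narrow to [91/100, 1/1)
Step 3: interval [91/100, 1/1), width = 1/1 - 91/100 = 9/100
  'c': [91/100 + 9/100*0/1, 91/100 + 9/100*3/5) = [91/100, 241/250) <- contains code 9559/10000
  'a': [91/100 + 9/100*3/5, 91/100 + 9/100*7/10) = [241/250, 973/1000)
  'b': [91/100 + 9/100*7/10, 91/100 + 9/100*1/1) = [973/1000, 1/1)
  emit 'c', narrow to [91/100, 241/250)
Step 4: interval [91/100, 241/250), width = 241/250 - 91/100 = 27/500
  'c': [91/100 + 27/500*0/1, 91/100 + 27/500*3/5) = [91/100, 589/625)
  'a': [91/100 + 27/500*3/5, 91/100 + 27/500*7/10) = [589/625, 4739/5000)
  'b': [91/100 + 27/500*7/10, 91/100 + 27/500*1/1) = [4739/5000, 241/250) <- contains code 9559/10000
  emit 'b', narrow to [4739/5000, 241/250)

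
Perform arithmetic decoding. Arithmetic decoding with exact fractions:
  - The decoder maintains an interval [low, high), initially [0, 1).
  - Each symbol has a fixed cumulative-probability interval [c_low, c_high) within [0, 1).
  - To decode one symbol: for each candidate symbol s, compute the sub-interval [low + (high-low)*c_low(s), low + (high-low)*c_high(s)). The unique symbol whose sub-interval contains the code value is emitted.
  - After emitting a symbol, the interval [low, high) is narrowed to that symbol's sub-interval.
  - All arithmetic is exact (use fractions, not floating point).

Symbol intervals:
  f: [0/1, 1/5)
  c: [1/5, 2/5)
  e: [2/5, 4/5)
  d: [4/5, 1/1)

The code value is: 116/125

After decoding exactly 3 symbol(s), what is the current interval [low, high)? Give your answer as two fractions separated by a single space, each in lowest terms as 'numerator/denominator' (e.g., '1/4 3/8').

Step 1: interval [0/1, 1/1), width = 1/1 - 0/1 = 1/1
  'f': [0/1 + 1/1*0/1, 0/1 + 1/1*1/5) = [0/1, 1/5)
  'c': [0/1 + 1/1*1/5, 0/1 + 1/1*2/5) = [1/5, 2/5)
  'e': [0/1 + 1/1*2/5, 0/1 + 1/1*4/5) = [2/5, 4/5)
  'd': [0/1 + 1/1*4/5, 0/1 + 1/1*1/1) = [4/5, 1/1) <- contains code 116/125
  emit 'd', narrow to [4/5, 1/1)
Step 2: interval [4/5, 1/1), width = 1/1 - 4/5 = 1/5
  'f': [4/5 + 1/5*0/1, 4/5 + 1/5*1/5) = [4/5, 21/25)
  'c': [4/5 + 1/5*1/5, 4/5 + 1/5*2/5) = [21/25, 22/25)
  'e': [4/5 + 1/5*2/5, 4/5 + 1/5*4/5) = [22/25, 24/25) <- contains code 116/125
  'd': [4/5 + 1/5*4/5, 4/5 + 1/5*1/1) = [24/25, 1/1)
  emit 'e', narrow to [22/25, 24/25)
Step 3: interval [22/25, 24/25), width = 24/25 - 22/25 = 2/25
  'f': [22/25 + 2/25*0/1, 22/25 + 2/25*1/5) = [22/25, 112/125)
  'c': [22/25 + 2/25*1/5, 22/25 + 2/25*2/5) = [112/125, 114/125)
  'e': [22/25 + 2/25*2/5, 22/25 + 2/25*4/5) = [114/125, 118/125) <- contains code 116/125
  'd': [22/25 + 2/25*4/5, 22/25 + 2/25*1/1) = [118/125, 24/25)
  emit 'e', narrow to [114/125, 118/125)

Answer: 114/125 118/125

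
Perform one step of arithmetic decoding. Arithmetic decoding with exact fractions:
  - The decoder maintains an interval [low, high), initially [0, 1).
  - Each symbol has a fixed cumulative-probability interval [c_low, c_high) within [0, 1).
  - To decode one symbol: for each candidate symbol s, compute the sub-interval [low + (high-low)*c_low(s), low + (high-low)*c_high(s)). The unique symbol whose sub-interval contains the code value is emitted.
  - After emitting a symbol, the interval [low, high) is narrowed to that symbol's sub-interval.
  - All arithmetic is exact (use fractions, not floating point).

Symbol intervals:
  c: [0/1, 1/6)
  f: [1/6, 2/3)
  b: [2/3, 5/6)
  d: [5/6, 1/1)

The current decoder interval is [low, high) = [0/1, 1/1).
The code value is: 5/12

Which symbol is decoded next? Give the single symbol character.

Answer: f

Derivation:
Interval width = high − low = 1/1 − 0/1 = 1/1
Scaled code = (code − low) / width = (5/12 − 0/1) / 1/1 = 5/12
  c: [0/1, 1/6) 
  f: [1/6, 2/3) ← scaled code falls here ✓
  b: [2/3, 5/6) 
  d: [5/6, 1/1) 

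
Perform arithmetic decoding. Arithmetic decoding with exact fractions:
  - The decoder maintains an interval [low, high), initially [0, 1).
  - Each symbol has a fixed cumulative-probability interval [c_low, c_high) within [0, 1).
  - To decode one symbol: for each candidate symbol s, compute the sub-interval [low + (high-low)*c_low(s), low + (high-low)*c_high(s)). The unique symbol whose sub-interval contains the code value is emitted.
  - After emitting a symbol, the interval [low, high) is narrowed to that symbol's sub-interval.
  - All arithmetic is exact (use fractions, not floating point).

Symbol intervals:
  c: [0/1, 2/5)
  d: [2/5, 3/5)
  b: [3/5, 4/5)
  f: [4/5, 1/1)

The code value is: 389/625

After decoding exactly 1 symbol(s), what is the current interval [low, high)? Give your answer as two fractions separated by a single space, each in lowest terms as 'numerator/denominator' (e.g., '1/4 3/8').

Step 1: interval [0/1, 1/1), width = 1/1 - 0/1 = 1/1
  'c': [0/1 + 1/1*0/1, 0/1 + 1/1*2/5) = [0/1, 2/5)
  'd': [0/1 + 1/1*2/5, 0/1 + 1/1*3/5) = [2/5, 3/5)
  'b': [0/1 + 1/1*3/5, 0/1 + 1/1*4/5) = [3/5, 4/5) <- contains code 389/625
  'f': [0/1 + 1/1*4/5, 0/1 + 1/1*1/1) = [4/5, 1/1)
  emit 'b', narrow to [3/5, 4/5)

Answer: 3/5 4/5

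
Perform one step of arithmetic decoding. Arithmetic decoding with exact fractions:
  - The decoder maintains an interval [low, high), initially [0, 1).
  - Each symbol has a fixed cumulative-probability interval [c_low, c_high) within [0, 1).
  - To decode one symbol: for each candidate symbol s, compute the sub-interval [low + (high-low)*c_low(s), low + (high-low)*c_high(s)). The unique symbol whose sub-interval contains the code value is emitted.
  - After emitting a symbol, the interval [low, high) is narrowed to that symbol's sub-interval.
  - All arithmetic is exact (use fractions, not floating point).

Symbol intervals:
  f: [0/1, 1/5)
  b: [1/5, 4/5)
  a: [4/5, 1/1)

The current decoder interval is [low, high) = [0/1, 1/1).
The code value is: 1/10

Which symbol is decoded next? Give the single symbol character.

Answer: f

Derivation:
Interval width = high − low = 1/1 − 0/1 = 1/1
Scaled code = (code − low) / width = (1/10 − 0/1) / 1/1 = 1/10
  f: [0/1, 1/5) ← scaled code falls here ✓
  b: [1/5, 4/5) 
  a: [4/5, 1/1) 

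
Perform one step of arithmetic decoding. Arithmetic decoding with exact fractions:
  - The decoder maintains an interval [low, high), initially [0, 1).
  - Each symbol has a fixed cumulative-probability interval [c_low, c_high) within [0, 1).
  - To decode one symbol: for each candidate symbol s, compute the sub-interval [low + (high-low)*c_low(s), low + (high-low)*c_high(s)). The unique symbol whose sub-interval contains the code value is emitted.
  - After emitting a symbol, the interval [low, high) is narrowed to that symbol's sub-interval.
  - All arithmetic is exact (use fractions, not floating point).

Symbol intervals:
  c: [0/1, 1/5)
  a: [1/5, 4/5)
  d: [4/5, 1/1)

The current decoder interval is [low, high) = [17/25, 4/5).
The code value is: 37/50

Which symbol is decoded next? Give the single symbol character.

Interval width = high − low = 4/5 − 17/25 = 3/25
Scaled code = (code − low) / width = (37/50 − 17/25) / 3/25 = 1/2
  c: [0/1, 1/5) 
  a: [1/5, 4/5) ← scaled code falls here ✓
  d: [4/5, 1/1) 

Answer: a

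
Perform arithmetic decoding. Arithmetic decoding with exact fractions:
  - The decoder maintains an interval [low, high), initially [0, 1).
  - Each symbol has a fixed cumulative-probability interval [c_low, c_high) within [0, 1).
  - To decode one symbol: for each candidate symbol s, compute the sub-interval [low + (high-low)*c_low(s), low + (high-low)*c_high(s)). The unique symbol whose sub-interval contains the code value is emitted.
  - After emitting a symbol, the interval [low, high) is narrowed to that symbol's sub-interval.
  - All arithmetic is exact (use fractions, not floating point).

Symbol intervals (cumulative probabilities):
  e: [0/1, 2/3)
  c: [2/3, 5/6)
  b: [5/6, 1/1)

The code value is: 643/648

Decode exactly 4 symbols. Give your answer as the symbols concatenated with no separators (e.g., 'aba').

Step 1: interval [0/1, 1/1), width = 1/1 - 0/1 = 1/1
  'e': [0/1 + 1/1*0/1, 0/1 + 1/1*2/3) = [0/1, 2/3)
  'c': [0/1 + 1/1*2/3, 0/1 + 1/1*5/6) = [2/3, 5/6)
  'b': [0/1 + 1/1*5/6, 0/1 + 1/1*1/1) = [5/6, 1/1) <- contains code 643/648
  emit 'b', narrow to [5/6, 1/1)
Step 2: interval [5/6, 1/1), width = 1/1 - 5/6 = 1/6
  'e': [5/6 + 1/6*0/1, 5/6 + 1/6*2/3) = [5/6, 17/18)
  'c': [5/6 + 1/6*2/3, 5/6 + 1/6*5/6) = [17/18, 35/36)
  'b': [5/6 + 1/6*5/6, 5/6 + 1/6*1/1) = [35/36, 1/1) <- contains code 643/648
  emit 'b', narrow to [35/36, 1/1)
Step 3: interval [35/36, 1/1), width = 1/1 - 35/36 = 1/36
  'e': [35/36 + 1/36*0/1, 35/36 + 1/36*2/3) = [35/36, 107/108)
  'c': [35/36 + 1/36*2/3, 35/36 + 1/36*5/6) = [107/108, 215/216) <- contains code 643/648
  'b': [35/36 + 1/36*5/6, 35/36 + 1/36*1/1) = [215/216, 1/1)
  emit 'c', narrow to [107/108, 215/216)
Step 4: interval [107/108, 215/216), width = 215/216 - 107/108 = 1/216
  'e': [107/108 + 1/216*0/1, 107/108 + 1/216*2/3) = [107/108, 161/162) <- contains code 643/648
  'c': [107/108 + 1/216*2/3, 107/108 + 1/216*5/6) = [161/162, 1289/1296)
  'b': [107/108 + 1/216*5/6, 107/108 + 1/216*1/1) = [1289/1296, 215/216)
  emit 'e', narrow to [107/108, 161/162)

Answer: bbce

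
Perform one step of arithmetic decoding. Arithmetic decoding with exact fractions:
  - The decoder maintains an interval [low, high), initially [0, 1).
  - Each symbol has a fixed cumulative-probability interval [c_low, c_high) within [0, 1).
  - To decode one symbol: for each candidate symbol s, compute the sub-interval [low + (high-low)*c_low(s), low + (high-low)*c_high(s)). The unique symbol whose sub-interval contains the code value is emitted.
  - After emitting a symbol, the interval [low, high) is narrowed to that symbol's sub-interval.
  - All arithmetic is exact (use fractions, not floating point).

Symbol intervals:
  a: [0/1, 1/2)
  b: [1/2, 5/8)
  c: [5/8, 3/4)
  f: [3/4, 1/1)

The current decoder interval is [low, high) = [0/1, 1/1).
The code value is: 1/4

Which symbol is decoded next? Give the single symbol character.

Interval width = high − low = 1/1 − 0/1 = 1/1
Scaled code = (code − low) / width = (1/4 − 0/1) / 1/1 = 1/4
  a: [0/1, 1/2) ← scaled code falls here ✓
  b: [1/2, 5/8) 
  c: [5/8, 3/4) 
  f: [3/4, 1/1) 

Answer: a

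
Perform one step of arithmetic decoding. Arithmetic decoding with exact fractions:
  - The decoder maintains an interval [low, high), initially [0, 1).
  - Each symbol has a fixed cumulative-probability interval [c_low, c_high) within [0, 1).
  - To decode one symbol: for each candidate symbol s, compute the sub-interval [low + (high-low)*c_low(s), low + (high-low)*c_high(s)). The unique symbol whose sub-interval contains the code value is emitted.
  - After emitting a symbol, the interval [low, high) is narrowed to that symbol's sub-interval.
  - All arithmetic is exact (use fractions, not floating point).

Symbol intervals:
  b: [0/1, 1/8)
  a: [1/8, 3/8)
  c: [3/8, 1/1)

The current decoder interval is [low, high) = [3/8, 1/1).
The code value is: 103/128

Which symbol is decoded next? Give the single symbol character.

Interval width = high − low = 1/1 − 3/8 = 5/8
Scaled code = (code − low) / width = (103/128 − 3/8) / 5/8 = 11/16
  b: [0/1, 1/8) 
  a: [1/8, 3/8) 
  c: [3/8, 1/1) ← scaled code falls here ✓

Answer: c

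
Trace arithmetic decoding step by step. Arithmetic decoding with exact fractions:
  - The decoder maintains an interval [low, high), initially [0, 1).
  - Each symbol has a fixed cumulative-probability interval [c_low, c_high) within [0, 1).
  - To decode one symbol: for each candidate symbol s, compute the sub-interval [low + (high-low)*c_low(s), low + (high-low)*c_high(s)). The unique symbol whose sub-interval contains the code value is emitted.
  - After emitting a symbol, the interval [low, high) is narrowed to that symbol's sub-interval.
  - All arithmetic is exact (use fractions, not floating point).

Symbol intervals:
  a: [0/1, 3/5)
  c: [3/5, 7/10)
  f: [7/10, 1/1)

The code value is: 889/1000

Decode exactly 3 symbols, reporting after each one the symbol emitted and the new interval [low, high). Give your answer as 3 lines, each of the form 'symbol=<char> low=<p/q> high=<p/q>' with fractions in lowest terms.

Answer: symbol=f low=7/10 high=1/1
symbol=c low=22/25 high=91/100
symbol=a low=22/25 high=449/500

Derivation:
Step 1: interval [0/1, 1/1), width = 1/1 - 0/1 = 1/1
  'a': [0/1 + 1/1*0/1, 0/1 + 1/1*3/5) = [0/1, 3/5)
  'c': [0/1 + 1/1*3/5, 0/1 + 1/1*7/10) = [3/5, 7/10)
  'f': [0/1 + 1/1*7/10, 0/1 + 1/1*1/1) = [7/10, 1/1) <- contains code 889/1000
  emit 'f', narrow to [7/10, 1/1)
Step 2: interval [7/10, 1/1), width = 1/1 - 7/10 = 3/10
  'a': [7/10 + 3/10*0/1, 7/10 + 3/10*3/5) = [7/10, 22/25)
  'c': [7/10 + 3/10*3/5, 7/10 + 3/10*7/10) = [22/25, 91/100) <- contains code 889/1000
  'f': [7/10 + 3/10*7/10, 7/10 + 3/10*1/1) = [91/100, 1/1)
  emit 'c', narrow to [22/25, 91/100)
Step 3: interval [22/25, 91/100), width = 91/100 - 22/25 = 3/100
  'a': [22/25 + 3/100*0/1, 22/25 + 3/100*3/5) = [22/25, 449/500) <- contains code 889/1000
  'c': [22/25 + 3/100*3/5, 22/25 + 3/100*7/10) = [449/500, 901/1000)
  'f': [22/25 + 3/100*7/10, 22/25 + 3/100*1/1) = [901/1000, 91/100)
  emit 'a', narrow to [22/25, 449/500)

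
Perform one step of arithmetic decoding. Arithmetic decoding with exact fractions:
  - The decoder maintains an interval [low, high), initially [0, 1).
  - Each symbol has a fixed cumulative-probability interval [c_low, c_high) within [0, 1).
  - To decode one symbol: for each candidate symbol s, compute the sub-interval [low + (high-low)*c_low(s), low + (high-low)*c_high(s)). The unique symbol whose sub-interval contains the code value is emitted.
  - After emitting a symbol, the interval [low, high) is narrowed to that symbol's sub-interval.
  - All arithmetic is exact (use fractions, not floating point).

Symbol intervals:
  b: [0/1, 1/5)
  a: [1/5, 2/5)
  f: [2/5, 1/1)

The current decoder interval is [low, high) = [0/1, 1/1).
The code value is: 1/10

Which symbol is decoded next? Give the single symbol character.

Interval width = high − low = 1/1 − 0/1 = 1/1
Scaled code = (code − low) / width = (1/10 − 0/1) / 1/1 = 1/10
  b: [0/1, 1/5) ← scaled code falls here ✓
  a: [1/5, 2/5) 
  f: [2/5, 1/1) 

Answer: b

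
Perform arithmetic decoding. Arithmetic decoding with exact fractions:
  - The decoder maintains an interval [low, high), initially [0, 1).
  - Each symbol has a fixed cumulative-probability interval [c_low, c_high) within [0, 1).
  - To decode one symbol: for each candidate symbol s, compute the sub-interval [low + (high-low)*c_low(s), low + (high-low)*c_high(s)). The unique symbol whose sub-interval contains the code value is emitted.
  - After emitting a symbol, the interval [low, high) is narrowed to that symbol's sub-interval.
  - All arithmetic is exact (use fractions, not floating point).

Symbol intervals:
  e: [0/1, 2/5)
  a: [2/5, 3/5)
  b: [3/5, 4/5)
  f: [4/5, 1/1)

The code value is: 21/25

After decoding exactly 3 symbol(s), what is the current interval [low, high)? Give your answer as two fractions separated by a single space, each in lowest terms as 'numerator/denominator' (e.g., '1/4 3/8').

Step 1: interval [0/1, 1/1), width = 1/1 - 0/1 = 1/1
  'e': [0/1 + 1/1*0/1, 0/1 + 1/1*2/5) = [0/1, 2/5)
  'a': [0/1 + 1/1*2/5, 0/1 + 1/1*3/5) = [2/5, 3/5)
  'b': [0/1 + 1/1*3/5, 0/1 + 1/1*4/5) = [3/5, 4/5)
  'f': [0/1 + 1/1*4/5, 0/1 + 1/1*1/1) = [4/5, 1/1) <- contains code 21/25
  emit 'f', narrow to [4/5, 1/1)
Step 2: interval [4/5, 1/1), width = 1/1 - 4/5 = 1/5
  'e': [4/5 + 1/5*0/1, 4/5 + 1/5*2/5) = [4/5, 22/25) <- contains code 21/25
  'a': [4/5 + 1/5*2/5, 4/5 + 1/5*3/5) = [22/25, 23/25)
  'b': [4/5 + 1/5*3/5, 4/5 + 1/5*4/5) = [23/25, 24/25)
  'f': [4/5 + 1/5*4/5, 4/5 + 1/5*1/1) = [24/25, 1/1)
  emit 'e', narrow to [4/5, 22/25)
Step 3: interval [4/5, 22/25), width = 22/25 - 4/5 = 2/25
  'e': [4/5 + 2/25*0/1, 4/5 + 2/25*2/5) = [4/5, 104/125)
  'a': [4/5 + 2/25*2/5, 4/5 + 2/25*3/5) = [104/125, 106/125) <- contains code 21/25
  'b': [4/5 + 2/25*3/5, 4/5 + 2/25*4/5) = [106/125, 108/125)
  'f': [4/5 + 2/25*4/5, 4/5 + 2/25*1/1) = [108/125, 22/25)
  emit 'a', narrow to [104/125, 106/125)

Answer: 104/125 106/125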